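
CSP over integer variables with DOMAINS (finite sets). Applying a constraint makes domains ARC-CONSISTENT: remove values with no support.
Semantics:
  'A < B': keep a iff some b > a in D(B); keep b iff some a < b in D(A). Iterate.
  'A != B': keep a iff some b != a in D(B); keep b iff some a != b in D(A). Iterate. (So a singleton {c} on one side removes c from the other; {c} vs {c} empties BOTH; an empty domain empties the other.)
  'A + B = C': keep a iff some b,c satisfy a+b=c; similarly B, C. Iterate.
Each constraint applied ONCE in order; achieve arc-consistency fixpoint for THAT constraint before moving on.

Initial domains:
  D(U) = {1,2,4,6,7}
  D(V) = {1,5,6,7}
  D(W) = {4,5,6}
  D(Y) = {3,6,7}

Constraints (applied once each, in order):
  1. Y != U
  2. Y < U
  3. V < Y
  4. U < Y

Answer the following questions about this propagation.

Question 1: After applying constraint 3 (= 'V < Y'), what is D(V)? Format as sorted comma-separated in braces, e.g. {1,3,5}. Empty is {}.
Constraint 1 (Y != U) on D(Y)={3,6,7} D(U)={1,2,4,6,7}: no change
Constraint 2 (Y < U) on D(Y)={3,6,7} D(U)={1,2,4,6,7}: Y {3,6,7}->{3,6}; U {1,2,4,6,7}->{4,6,7}
Constraint 3 (V < Y) on D(V)={1,5,6,7} D(Y)={3,6}: V {1,5,6,7}->{1,5}
So after constraint 3: D(V) = {1,5}

Answer: {1,5}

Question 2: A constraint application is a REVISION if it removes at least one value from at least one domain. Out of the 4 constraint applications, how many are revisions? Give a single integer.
Answer: 3

Derivation:
Constraint 1 (Y != U) on D(Y)={3,6,7} D(U)={1,2,4,6,7}: no change => not a revision
Constraint 2 (Y < U) on D(Y)={3,6,7} D(U)={1,2,4,6,7}: Y {3,6,7}->{3,6}; U {1,2,4,6,7}->{4,6,7} => REVISION
Constraint 3 (V < Y) on D(V)={1,5,6,7} D(Y)={3,6}: V {1,5,6,7}->{1,5} => REVISION
Constraint 4 (U < Y) on D(U)={4,6,7} D(Y)={3,6}: U {4,6,7}->{4}; Y {3,6}->{6} => REVISION
Total revisions = 3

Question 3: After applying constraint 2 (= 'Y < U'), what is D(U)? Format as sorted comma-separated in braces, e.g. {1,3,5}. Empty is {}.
Answer: {4,6,7}

Derivation:
Constraint 1 (Y != U) on D(Y)={3,6,7} D(U)={1,2,4,6,7}: no change
Constraint 2 (Y < U) on D(Y)={3,6,7} D(U)={1,2,4,6,7}: Y {3,6,7}->{3,6}; U {1,2,4,6,7}->{4,6,7}
So after constraint 2: D(U) = {4,6,7}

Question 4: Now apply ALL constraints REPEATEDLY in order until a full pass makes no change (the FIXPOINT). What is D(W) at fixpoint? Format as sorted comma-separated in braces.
Answer: {4,5,6}

Derivation:
pass 0 (initial): D(W)={4,5,6}
pass 1: U {1,2,4,6,7}->{4}; V {1,5,6,7}->{1,5}; Y {3,6,7}->{6}
pass 2: U {4}->{}; V {1,5}->{}; Y {6}->{}
pass 3: no change
Fixpoint after 3 passes: D(W) = {4,5,6}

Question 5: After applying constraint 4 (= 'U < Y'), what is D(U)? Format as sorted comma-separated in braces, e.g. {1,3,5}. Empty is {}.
Constraint 1 (Y != U) on D(Y)={3,6,7} D(U)={1,2,4,6,7}: no change
Constraint 2 (Y < U) on D(Y)={3,6,7} D(U)={1,2,4,6,7}: Y {3,6,7}->{3,6}; U {1,2,4,6,7}->{4,6,7}
Constraint 3 (V < Y) on D(V)={1,5,6,7} D(Y)={3,6}: V {1,5,6,7}->{1,5}
Constraint 4 (U < Y) on D(U)={4,6,7} D(Y)={3,6}: U {4,6,7}->{4}; Y {3,6}->{6}
So after constraint 4: D(U) = {4}

Answer: {4}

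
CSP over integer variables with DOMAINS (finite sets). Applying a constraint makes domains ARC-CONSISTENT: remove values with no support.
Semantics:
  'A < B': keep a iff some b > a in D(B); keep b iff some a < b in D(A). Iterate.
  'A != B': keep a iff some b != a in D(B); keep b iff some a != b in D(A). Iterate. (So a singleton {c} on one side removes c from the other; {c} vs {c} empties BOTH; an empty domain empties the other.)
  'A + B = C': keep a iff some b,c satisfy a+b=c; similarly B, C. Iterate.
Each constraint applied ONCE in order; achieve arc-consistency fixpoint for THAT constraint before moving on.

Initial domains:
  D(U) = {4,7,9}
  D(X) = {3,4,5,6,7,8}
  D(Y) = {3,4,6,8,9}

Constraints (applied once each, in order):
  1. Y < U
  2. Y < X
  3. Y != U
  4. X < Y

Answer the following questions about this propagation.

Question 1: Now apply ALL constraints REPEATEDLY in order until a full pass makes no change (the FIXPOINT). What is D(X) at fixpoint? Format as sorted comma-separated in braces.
Answer: {}

Derivation:
pass 0 (initial): D(X)={3,4,5,6,7,8}
pass 1: X {3,4,5,6,7,8}->{4,5}; Y {3,4,6,8,9}->{6}
pass 2: U {4,7,9}->{}; X {4,5}->{}; Y {6}->{}
pass 3: no change
Fixpoint after 3 passes: D(X) = {}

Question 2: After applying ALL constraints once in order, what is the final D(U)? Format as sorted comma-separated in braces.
Answer: {4,7,9}

Derivation:
Constraint 1 (Y < U) on D(Y)={3,4,6,8,9} D(U)={4,7,9}: Y {3,4,6,8,9}->{3,4,6,8}
Constraint 2 (Y < X) on D(Y)={3,4,6,8} D(X)={3,4,5,6,7,8}: Y {3,4,6,8}->{3,4,6}; X {3,4,5,6,7,8}->{4,5,6,7,8}
Constraint 3 (Y != U) on D(Y)={3,4,6} D(U)={4,7,9}: no change
Constraint 4 (X < Y) on D(X)={4,5,6,7,8} D(Y)={3,4,6}: X {4,5,6,7,8}->{4,5}; Y {3,4,6}->{6}
So after all 4 constraints: D(U) = {4,7,9}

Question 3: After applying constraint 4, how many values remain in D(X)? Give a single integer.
Answer: 2

Derivation:
Constraint 1 (Y < U) on D(Y)={3,4,6,8,9} D(U)={4,7,9}: Y {3,4,6,8,9}->{3,4,6,8}
Constraint 2 (Y < X) on D(Y)={3,4,6,8} D(X)={3,4,5,6,7,8}: Y {3,4,6,8}->{3,4,6}; X {3,4,5,6,7,8}->{4,5,6,7,8}
Constraint 3 (Y != U) on D(Y)={3,4,6} D(U)={4,7,9}: no change
Constraint 4 (X < Y) on D(X)={4,5,6,7,8} D(Y)={3,4,6}: X {4,5,6,7,8}->{4,5}; Y {3,4,6}->{6}
So after constraint 4: D(X)={4,5}, size = 2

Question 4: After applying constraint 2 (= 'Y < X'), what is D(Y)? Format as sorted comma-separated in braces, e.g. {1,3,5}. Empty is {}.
Constraint 1 (Y < U) on D(Y)={3,4,6,8,9} D(U)={4,7,9}: Y {3,4,6,8,9}->{3,4,6,8}
Constraint 2 (Y < X) on D(Y)={3,4,6,8} D(X)={3,4,5,6,7,8}: Y {3,4,6,8}->{3,4,6}; X {3,4,5,6,7,8}->{4,5,6,7,8}
So after constraint 2: D(Y) = {3,4,6}

Answer: {3,4,6}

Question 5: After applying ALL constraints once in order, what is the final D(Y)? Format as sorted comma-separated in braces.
Constraint 1 (Y < U) on D(Y)={3,4,6,8,9} D(U)={4,7,9}: Y {3,4,6,8,9}->{3,4,6,8}
Constraint 2 (Y < X) on D(Y)={3,4,6,8} D(X)={3,4,5,6,7,8}: Y {3,4,6,8}->{3,4,6}; X {3,4,5,6,7,8}->{4,5,6,7,8}
Constraint 3 (Y != U) on D(Y)={3,4,6} D(U)={4,7,9}: no change
Constraint 4 (X < Y) on D(X)={4,5,6,7,8} D(Y)={3,4,6}: X {4,5,6,7,8}->{4,5}; Y {3,4,6}->{6}
So after all 4 constraints: D(Y) = {6}

Answer: {6}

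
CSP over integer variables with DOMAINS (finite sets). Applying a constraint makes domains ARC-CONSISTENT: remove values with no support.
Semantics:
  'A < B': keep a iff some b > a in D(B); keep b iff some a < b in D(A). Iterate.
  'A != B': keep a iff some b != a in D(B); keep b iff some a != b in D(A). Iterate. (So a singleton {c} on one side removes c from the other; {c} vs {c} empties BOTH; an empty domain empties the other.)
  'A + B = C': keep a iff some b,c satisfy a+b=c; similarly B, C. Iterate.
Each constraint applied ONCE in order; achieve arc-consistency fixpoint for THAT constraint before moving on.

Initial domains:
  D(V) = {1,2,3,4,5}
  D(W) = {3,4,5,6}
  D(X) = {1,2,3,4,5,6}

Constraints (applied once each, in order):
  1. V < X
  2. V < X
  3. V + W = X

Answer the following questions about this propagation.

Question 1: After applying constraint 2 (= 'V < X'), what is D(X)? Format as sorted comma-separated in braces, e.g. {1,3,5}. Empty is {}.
Answer: {2,3,4,5,6}

Derivation:
Constraint 1 (V < X) on D(V)={1,2,3,4,5} D(X)={1,2,3,4,5,6}: X {1,2,3,4,5,6}->{2,3,4,5,6}
Constraint 2 (V < X) on D(V)={1,2,3,4,5} D(X)={2,3,4,5,6}: no change
So after constraint 2: D(X) = {2,3,4,5,6}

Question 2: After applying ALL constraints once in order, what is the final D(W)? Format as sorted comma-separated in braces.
Answer: {3,4,5}

Derivation:
Constraint 1 (V < X) on D(V)={1,2,3,4,5} D(X)={1,2,3,4,5,6}: X {1,2,3,4,5,6}->{2,3,4,5,6}
Constraint 2 (V < X) on D(V)={1,2,3,4,5} D(X)={2,3,4,5,6}: no change
Constraint 3 (V + W = X) on D(V)={1,2,3,4,5} D(W)={3,4,5,6} D(X)={2,3,4,5,6}: V {1,2,3,4,5}->{1,2,3}; W {3,4,5,6}->{3,4,5}; X {2,3,4,5,6}->{4,5,6}
So after all 3 constraints: D(W) = {3,4,5}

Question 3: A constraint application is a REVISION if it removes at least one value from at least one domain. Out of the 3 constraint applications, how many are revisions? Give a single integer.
Answer: 2

Derivation:
Constraint 1 (V < X) on D(V)={1,2,3,4,5} D(X)={1,2,3,4,5,6}: X {1,2,3,4,5,6}->{2,3,4,5,6} => REVISION
Constraint 2 (V < X) on D(V)={1,2,3,4,5} D(X)={2,3,4,5,6}: no change => not a revision
Constraint 3 (V + W = X) on D(V)={1,2,3,4,5} D(W)={3,4,5,6} D(X)={2,3,4,5,6}: V {1,2,3,4,5}->{1,2,3}; W {3,4,5,6}->{3,4,5}; X {2,3,4,5,6}->{4,5,6} => REVISION
Total revisions = 2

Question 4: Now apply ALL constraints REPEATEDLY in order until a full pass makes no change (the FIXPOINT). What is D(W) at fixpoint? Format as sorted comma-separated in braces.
Answer: {3,4,5}

Derivation:
pass 0 (initial): D(W)={3,4,5,6}
pass 1: V {1,2,3,4,5}->{1,2,3}; W {3,4,5,6}->{3,4,5}; X {1,2,3,4,5,6}->{4,5,6}
pass 2: no change
Fixpoint after 2 passes: D(W) = {3,4,5}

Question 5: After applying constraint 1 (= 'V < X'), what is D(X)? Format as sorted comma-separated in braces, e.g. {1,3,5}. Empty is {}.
Answer: {2,3,4,5,6}

Derivation:
Constraint 1 (V < X) on D(V)={1,2,3,4,5} D(X)={1,2,3,4,5,6}: X {1,2,3,4,5,6}->{2,3,4,5,6}
So after constraint 1: D(X) = {2,3,4,5,6}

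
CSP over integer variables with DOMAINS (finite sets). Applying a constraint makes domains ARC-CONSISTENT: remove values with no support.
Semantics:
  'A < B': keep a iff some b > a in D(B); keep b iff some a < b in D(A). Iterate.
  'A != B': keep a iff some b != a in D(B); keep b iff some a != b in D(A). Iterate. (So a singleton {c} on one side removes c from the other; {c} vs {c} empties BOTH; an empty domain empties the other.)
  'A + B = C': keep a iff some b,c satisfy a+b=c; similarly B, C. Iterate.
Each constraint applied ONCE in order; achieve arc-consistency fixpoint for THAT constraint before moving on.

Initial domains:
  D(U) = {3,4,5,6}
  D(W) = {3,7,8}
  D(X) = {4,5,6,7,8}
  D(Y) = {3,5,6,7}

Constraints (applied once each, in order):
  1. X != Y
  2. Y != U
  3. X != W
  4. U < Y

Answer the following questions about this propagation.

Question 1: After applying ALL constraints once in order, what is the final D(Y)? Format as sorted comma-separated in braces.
Constraint 1 (X != Y) on D(X)={4,5,6,7,8} D(Y)={3,5,6,7}: no change
Constraint 2 (Y != U) on D(Y)={3,5,6,7} D(U)={3,4,5,6}: no change
Constraint 3 (X != W) on D(X)={4,5,6,7,8} D(W)={3,7,8}: no change
Constraint 4 (U < Y) on D(U)={3,4,5,6} D(Y)={3,5,6,7}: Y {3,5,6,7}->{5,6,7}
So after all 4 constraints: D(Y) = {5,6,7}

Answer: {5,6,7}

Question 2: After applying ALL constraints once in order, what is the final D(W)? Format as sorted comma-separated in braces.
Answer: {3,7,8}

Derivation:
Constraint 1 (X != Y) on D(X)={4,5,6,7,8} D(Y)={3,5,6,7}: no change
Constraint 2 (Y != U) on D(Y)={3,5,6,7} D(U)={3,4,5,6}: no change
Constraint 3 (X != W) on D(X)={4,5,6,7,8} D(W)={3,7,8}: no change
Constraint 4 (U < Y) on D(U)={3,4,5,6} D(Y)={3,5,6,7}: Y {3,5,6,7}->{5,6,7}
So after all 4 constraints: D(W) = {3,7,8}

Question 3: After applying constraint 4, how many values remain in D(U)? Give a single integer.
Constraint 1 (X != Y) on D(X)={4,5,6,7,8} D(Y)={3,5,6,7}: no change
Constraint 2 (Y != U) on D(Y)={3,5,6,7} D(U)={3,4,5,6}: no change
Constraint 3 (X != W) on D(X)={4,5,6,7,8} D(W)={3,7,8}: no change
Constraint 4 (U < Y) on D(U)={3,4,5,6} D(Y)={3,5,6,7}: Y {3,5,6,7}->{5,6,7}
So after constraint 4: D(U)={3,4,5,6}, size = 4

Answer: 4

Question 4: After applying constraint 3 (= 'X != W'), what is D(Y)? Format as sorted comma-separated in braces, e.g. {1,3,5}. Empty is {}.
Answer: {3,5,6,7}

Derivation:
Constraint 1 (X != Y) on D(X)={4,5,6,7,8} D(Y)={3,5,6,7}: no change
Constraint 2 (Y != U) on D(Y)={3,5,6,7} D(U)={3,4,5,6}: no change
Constraint 3 (X != W) on D(X)={4,5,6,7,8} D(W)={3,7,8}: no change
So after constraint 3: D(Y) = {3,5,6,7}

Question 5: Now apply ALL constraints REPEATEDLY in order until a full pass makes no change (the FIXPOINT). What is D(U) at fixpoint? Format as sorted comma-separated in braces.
pass 0 (initial): D(U)={3,4,5,6}
pass 1: Y {3,5,6,7}->{5,6,7}
pass 2: no change
Fixpoint after 2 passes: D(U) = {3,4,5,6}

Answer: {3,4,5,6}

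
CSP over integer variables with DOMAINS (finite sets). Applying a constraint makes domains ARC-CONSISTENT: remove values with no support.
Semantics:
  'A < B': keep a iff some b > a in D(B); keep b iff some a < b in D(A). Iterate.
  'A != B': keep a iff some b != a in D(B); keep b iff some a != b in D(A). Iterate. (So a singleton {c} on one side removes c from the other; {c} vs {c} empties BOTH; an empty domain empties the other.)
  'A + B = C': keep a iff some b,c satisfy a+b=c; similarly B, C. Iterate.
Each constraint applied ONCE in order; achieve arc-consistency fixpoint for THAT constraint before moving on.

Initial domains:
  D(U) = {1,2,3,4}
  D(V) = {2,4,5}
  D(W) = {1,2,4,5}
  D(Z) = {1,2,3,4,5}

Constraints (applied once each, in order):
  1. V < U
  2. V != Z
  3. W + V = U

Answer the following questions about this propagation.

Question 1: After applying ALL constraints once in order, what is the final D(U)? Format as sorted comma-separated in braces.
Answer: {3,4}

Derivation:
Constraint 1 (V < U) on D(V)={2,4,5} D(U)={1,2,3,4}: V {2,4,5}->{2}; U {1,2,3,4}->{3,4}
Constraint 2 (V != Z) on D(V)={2} D(Z)={1,2,3,4,5}: Z {1,2,3,4,5}->{1,3,4,5}
Constraint 3 (W + V = U) on D(W)={1,2,4,5} D(V)={2} D(U)={3,4}: W {1,2,4,5}->{1,2}
So after all 3 constraints: D(U) = {3,4}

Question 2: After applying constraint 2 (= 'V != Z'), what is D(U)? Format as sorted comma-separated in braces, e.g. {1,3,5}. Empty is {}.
Constraint 1 (V < U) on D(V)={2,4,5} D(U)={1,2,3,4}: V {2,4,5}->{2}; U {1,2,3,4}->{3,4}
Constraint 2 (V != Z) on D(V)={2} D(Z)={1,2,3,4,5}: Z {1,2,3,4,5}->{1,3,4,5}
So after constraint 2: D(U) = {3,4}

Answer: {3,4}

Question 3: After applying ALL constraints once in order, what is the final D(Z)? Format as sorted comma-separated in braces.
Constraint 1 (V < U) on D(V)={2,4,5} D(U)={1,2,3,4}: V {2,4,5}->{2}; U {1,2,3,4}->{3,4}
Constraint 2 (V != Z) on D(V)={2} D(Z)={1,2,3,4,5}: Z {1,2,3,4,5}->{1,3,4,5}
Constraint 3 (W + V = U) on D(W)={1,2,4,5} D(V)={2} D(U)={3,4}: W {1,2,4,5}->{1,2}
So after all 3 constraints: D(Z) = {1,3,4,5}

Answer: {1,3,4,5}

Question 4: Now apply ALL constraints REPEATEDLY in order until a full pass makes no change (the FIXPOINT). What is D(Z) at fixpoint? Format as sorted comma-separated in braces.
Answer: {1,3,4,5}

Derivation:
pass 0 (initial): D(Z)={1,2,3,4,5}
pass 1: U {1,2,3,4}->{3,4}; V {2,4,5}->{2}; W {1,2,4,5}->{1,2}; Z {1,2,3,4,5}->{1,3,4,5}
pass 2: no change
Fixpoint after 2 passes: D(Z) = {1,3,4,5}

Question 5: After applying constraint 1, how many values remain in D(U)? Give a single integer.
Constraint 1 (V < U) on D(V)={2,4,5} D(U)={1,2,3,4}: V {2,4,5}->{2}; U {1,2,3,4}->{3,4}
So after constraint 1: D(U)={3,4}, size = 2

Answer: 2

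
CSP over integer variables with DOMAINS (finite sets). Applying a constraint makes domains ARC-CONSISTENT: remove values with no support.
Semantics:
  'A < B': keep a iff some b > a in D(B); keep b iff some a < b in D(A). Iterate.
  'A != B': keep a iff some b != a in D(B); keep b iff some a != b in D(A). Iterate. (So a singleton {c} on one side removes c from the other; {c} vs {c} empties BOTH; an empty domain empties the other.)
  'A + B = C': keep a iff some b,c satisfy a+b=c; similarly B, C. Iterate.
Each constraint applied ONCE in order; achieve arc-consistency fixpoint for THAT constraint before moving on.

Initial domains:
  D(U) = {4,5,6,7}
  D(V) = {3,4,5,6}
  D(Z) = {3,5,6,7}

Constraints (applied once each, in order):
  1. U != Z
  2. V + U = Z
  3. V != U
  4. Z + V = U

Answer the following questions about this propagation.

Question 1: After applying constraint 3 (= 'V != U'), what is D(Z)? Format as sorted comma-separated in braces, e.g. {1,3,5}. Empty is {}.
Constraint 1 (U != Z) on D(U)={4,5,6,7} D(Z)={3,5,6,7}: no change
Constraint 2 (V + U = Z) on D(V)={3,4,5,6} D(U)={4,5,6,7} D(Z)={3,5,6,7}: V {3,4,5,6}->{3}; U {4,5,6,7}->{4}; Z {3,5,6,7}->{7}
Constraint 3 (V != U) on D(V)={3} D(U)={4}: no change
So after constraint 3: D(Z) = {7}

Answer: {7}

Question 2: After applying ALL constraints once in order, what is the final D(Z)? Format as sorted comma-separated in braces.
Answer: {}

Derivation:
Constraint 1 (U != Z) on D(U)={4,5,6,7} D(Z)={3,5,6,7}: no change
Constraint 2 (V + U = Z) on D(V)={3,4,5,6} D(U)={4,5,6,7} D(Z)={3,5,6,7}: V {3,4,5,6}->{3}; U {4,5,6,7}->{4}; Z {3,5,6,7}->{7}
Constraint 3 (V != U) on D(V)={3} D(U)={4}: no change
Constraint 4 (Z + V = U) on D(Z)={7} D(V)={3} D(U)={4}: Z {7}->{}; V {3}->{}; U {4}->{}
So after all 4 constraints: D(Z) = {}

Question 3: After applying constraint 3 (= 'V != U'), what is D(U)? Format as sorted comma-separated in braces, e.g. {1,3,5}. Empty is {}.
Constraint 1 (U != Z) on D(U)={4,5,6,7} D(Z)={3,5,6,7}: no change
Constraint 2 (V + U = Z) on D(V)={3,4,5,6} D(U)={4,5,6,7} D(Z)={3,5,6,7}: V {3,4,5,6}->{3}; U {4,5,6,7}->{4}; Z {3,5,6,7}->{7}
Constraint 3 (V != U) on D(V)={3} D(U)={4}: no change
So after constraint 3: D(U) = {4}

Answer: {4}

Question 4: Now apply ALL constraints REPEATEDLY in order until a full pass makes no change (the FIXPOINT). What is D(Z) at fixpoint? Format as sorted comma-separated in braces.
Answer: {}

Derivation:
pass 0 (initial): D(Z)={3,5,6,7}
pass 1: U {4,5,6,7}->{}; V {3,4,5,6}->{}; Z {3,5,6,7}->{}
pass 2: no change
Fixpoint after 2 passes: D(Z) = {}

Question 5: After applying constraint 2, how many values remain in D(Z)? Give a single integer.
Constraint 1 (U != Z) on D(U)={4,5,6,7} D(Z)={3,5,6,7}: no change
Constraint 2 (V + U = Z) on D(V)={3,4,5,6} D(U)={4,5,6,7} D(Z)={3,5,6,7}: V {3,4,5,6}->{3}; U {4,5,6,7}->{4}; Z {3,5,6,7}->{7}
So after constraint 2: D(Z)={7}, size = 1

Answer: 1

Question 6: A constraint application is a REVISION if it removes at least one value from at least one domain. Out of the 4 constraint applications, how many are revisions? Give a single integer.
Answer: 2

Derivation:
Constraint 1 (U != Z) on D(U)={4,5,6,7} D(Z)={3,5,6,7}: no change => not a revision
Constraint 2 (V + U = Z) on D(V)={3,4,5,6} D(U)={4,5,6,7} D(Z)={3,5,6,7}: V {3,4,5,6}->{3}; U {4,5,6,7}->{4}; Z {3,5,6,7}->{7} => REVISION
Constraint 3 (V != U) on D(V)={3} D(U)={4}: no change => not a revision
Constraint 4 (Z + V = U) on D(Z)={7} D(V)={3} D(U)={4}: Z {7}->{}; V {3}->{}; U {4}->{} => REVISION
Total revisions = 2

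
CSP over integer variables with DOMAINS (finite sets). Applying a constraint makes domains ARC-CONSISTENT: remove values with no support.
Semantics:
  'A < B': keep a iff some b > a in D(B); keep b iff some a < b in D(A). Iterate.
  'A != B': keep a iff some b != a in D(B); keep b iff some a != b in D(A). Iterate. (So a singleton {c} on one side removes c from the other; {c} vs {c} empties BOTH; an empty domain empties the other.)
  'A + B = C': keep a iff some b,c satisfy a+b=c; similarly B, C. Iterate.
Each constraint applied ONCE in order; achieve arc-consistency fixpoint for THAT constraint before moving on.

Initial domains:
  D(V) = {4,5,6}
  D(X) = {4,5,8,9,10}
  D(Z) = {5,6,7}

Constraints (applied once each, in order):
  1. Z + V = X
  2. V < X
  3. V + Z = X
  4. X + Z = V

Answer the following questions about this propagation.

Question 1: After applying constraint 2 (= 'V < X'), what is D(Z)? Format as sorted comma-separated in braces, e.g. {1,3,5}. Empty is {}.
Answer: {5,6}

Derivation:
Constraint 1 (Z + V = X) on D(Z)={5,6,7} D(V)={4,5,6} D(X)={4,5,8,9,10}: Z {5,6,7}->{5,6}; V {4,5,6}->{4,5}; X {4,5,8,9,10}->{9,10}
Constraint 2 (V < X) on D(V)={4,5} D(X)={9,10}: no change
So after constraint 2: D(Z) = {5,6}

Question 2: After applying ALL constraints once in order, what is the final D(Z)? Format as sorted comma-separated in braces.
Constraint 1 (Z + V = X) on D(Z)={5,6,7} D(V)={4,5,6} D(X)={4,5,8,9,10}: Z {5,6,7}->{5,6}; V {4,5,6}->{4,5}; X {4,5,8,9,10}->{9,10}
Constraint 2 (V < X) on D(V)={4,5} D(X)={9,10}: no change
Constraint 3 (V + Z = X) on D(V)={4,5} D(Z)={5,6} D(X)={9,10}: no change
Constraint 4 (X + Z = V) on D(X)={9,10} D(Z)={5,6} D(V)={4,5}: X {9,10}->{}; Z {5,6}->{}; V {4,5}->{}
So after all 4 constraints: D(Z) = {}

Answer: {}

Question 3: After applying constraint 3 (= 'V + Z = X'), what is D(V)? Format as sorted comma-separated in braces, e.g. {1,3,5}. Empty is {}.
Answer: {4,5}

Derivation:
Constraint 1 (Z + V = X) on D(Z)={5,6,7} D(V)={4,5,6} D(X)={4,5,8,9,10}: Z {5,6,7}->{5,6}; V {4,5,6}->{4,5}; X {4,5,8,9,10}->{9,10}
Constraint 2 (V < X) on D(V)={4,5} D(X)={9,10}: no change
Constraint 3 (V + Z = X) on D(V)={4,5} D(Z)={5,6} D(X)={9,10}: no change
So after constraint 3: D(V) = {4,5}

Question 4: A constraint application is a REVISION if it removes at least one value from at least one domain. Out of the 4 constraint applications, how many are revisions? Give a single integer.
Constraint 1 (Z + V = X) on D(Z)={5,6,7} D(V)={4,5,6} D(X)={4,5,8,9,10}: Z {5,6,7}->{5,6}; V {4,5,6}->{4,5}; X {4,5,8,9,10}->{9,10} => REVISION
Constraint 2 (V < X) on D(V)={4,5} D(X)={9,10}: no change => not a revision
Constraint 3 (V + Z = X) on D(V)={4,5} D(Z)={5,6} D(X)={9,10}: no change => not a revision
Constraint 4 (X + Z = V) on D(X)={9,10} D(Z)={5,6} D(V)={4,5}: X {9,10}->{}; Z {5,6}->{}; V {4,5}->{} => REVISION
Total revisions = 2

Answer: 2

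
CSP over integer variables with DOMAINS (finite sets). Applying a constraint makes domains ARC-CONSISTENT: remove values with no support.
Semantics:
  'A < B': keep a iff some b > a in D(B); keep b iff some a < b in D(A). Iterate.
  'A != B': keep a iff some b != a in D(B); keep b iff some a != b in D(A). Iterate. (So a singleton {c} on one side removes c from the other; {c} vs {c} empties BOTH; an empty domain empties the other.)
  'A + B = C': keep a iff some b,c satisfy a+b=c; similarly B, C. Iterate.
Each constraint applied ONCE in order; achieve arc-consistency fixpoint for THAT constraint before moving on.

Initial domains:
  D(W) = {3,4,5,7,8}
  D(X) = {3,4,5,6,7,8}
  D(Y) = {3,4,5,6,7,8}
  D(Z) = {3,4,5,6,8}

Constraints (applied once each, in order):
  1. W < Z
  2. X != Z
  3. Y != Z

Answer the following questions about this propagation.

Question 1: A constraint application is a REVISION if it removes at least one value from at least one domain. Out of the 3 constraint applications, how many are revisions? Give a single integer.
Answer: 1

Derivation:
Constraint 1 (W < Z) on D(W)={3,4,5,7,8} D(Z)={3,4,5,6,8}: W {3,4,5,7,8}->{3,4,5,7}; Z {3,4,5,6,8}->{4,5,6,8} => REVISION
Constraint 2 (X != Z) on D(X)={3,4,5,6,7,8} D(Z)={4,5,6,8}: no change => not a revision
Constraint 3 (Y != Z) on D(Y)={3,4,5,6,7,8} D(Z)={4,5,6,8}: no change => not a revision
Total revisions = 1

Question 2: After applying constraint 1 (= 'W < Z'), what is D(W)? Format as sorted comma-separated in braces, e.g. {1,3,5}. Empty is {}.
Constraint 1 (W < Z) on D(W)={3,4,5,7,8} D(Z)={3,4,5,6,8}: W {3,4,5,7,8}->{3,4,5,7}; Z {3,4,5,6,8}->{4,5,6,8}
So after constraint 1: D(W) = {3,4,5,7}

Answer: {3,4,5,7}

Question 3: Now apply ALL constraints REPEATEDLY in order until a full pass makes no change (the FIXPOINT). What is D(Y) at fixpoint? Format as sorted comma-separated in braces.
pass 0 (initial): D(Y)={3,4,5,6,7,8}
pass 1: W {3,4,5,7,8}->{3,4,5,7}; Z {3,4,5,6,8}->{4,5,6,8}
pass 2: no change
Fixpoint after 2 passes: D(Y) = {3,4,5,6,7,8}

Answer: {3,4,5,6,7,8}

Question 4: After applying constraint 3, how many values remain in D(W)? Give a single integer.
Constraint 1 (W < Z) on D(W)={3,4,5,7,8} D(Z)={3,4,5,6,8}: W {3,4,5,7,8}->{3,4,5,7}; Z {3,4,5,6,8}->{4,5,6,8}
Constraint 2 (X != Z) on D(X)={3,4,5,6,7,8} D(Z)={4,5,6,8}: no change
Constraint 3 (Y != Z) on D(Y)={3,4,5,6,7,8} D(Z)={4,5,6,8}: no change
So after constraint 3: D(W)={3,4,5,7}, size = 4

Answer: 4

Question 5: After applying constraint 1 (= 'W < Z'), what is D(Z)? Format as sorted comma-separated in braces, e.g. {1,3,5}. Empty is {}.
Constraint 1 (W < Z) on D(W)={3,4,5,7,8} D(Z)={3,4,5,6,8}: W {3,4,5,7,8}->{3,4,5,7}; Z {3,4,5,6,8}->{4,5,6,8}
So after constraint 1: D(Z) = {4,5,6,8}

Answer: {4,5,6,8}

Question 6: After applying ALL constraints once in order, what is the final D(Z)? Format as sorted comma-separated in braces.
Answer: {4,5,6,8}

Derivation:
Constraint 1 (W < Z) on D(W)={3,4,5,7,8} D(Z)={3,4,5,6,8}: W {3,4,5,7,8}->{3,4,5,7}; Z {3,4,5,6,8}->{4,5,6,8}
Constraint 2 (X != Z) on D(X)={3,4,5,6,7,8} D(Z)={4,5,6,8}: no change
Constraint 3 (Y != Z) on D(Y)={3,4,5,6,7,8} D(Z)={4,5,6,8}: no change
So after all 3 constraints: D(Z) = {4,5,6,8}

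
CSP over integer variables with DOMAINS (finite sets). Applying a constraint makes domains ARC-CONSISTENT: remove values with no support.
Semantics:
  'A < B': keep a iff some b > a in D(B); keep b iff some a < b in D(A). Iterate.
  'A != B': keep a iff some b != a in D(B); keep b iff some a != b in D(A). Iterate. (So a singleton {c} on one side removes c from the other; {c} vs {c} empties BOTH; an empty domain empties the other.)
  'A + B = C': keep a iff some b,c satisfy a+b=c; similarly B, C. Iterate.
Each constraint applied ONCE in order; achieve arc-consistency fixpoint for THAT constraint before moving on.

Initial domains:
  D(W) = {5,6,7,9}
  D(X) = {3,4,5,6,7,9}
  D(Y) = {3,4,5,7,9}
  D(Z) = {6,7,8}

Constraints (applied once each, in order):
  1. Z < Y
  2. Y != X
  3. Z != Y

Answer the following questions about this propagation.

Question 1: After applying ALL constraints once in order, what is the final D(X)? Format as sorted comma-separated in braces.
Constraint 1 (Z < Y) on D(Z)={6,7,8} D(Y)={3,4,5,7,9}: Y {3,4,5,7,9}->{7,9}
Constraint 2 (Y != X) on D(Y)={7,9} D(X)={3,4,5,6,7,9}: no change
Constraint 3 (Z != Y) on D(Z)={6,7,8} D(Y)={7,9}: no change
So after all 3 constraints: D(X) = {3,4,5,6,7,9}

Answer: {3,4,5,6,7,9}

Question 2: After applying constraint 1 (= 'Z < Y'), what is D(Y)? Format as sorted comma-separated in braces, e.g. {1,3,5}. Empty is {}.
Answer: {7,9}

Derivation:
Constraint 1 (Z < Y) on D(Z)={6,7,8} D(Y)={3,4,5,7,9}: Y {3,4,5,7,9}->{7,9}
So after constraint 1: D(Y) = {7,9}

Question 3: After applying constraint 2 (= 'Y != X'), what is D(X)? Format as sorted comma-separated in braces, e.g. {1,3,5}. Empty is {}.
Answer: {3,4,5,6,7,9}

Derivation:
Constraint 1 (Z < Y) on D(Z)={6,7,8} D(Y)={3,4,5,7,9}: Y {3,4,5,7,9}->{7,9}
Constraint 2 (Y != X) on D(Y)={7,9} D(X)={3,4,5,6,7,9}: no change
So after constraint 2: D(X) = {3,4,5,6,7,9}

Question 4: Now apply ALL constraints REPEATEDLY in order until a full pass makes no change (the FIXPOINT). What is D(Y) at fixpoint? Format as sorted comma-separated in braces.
pass 0 (initial): D(Y)={3,4,5,7,9}
pass 1: Y {3,4,5,7,9}->{7,9}
pass 2: no change
Fixpoint after 2 passes: D(Y) = {7,9}

Answer: {7,9}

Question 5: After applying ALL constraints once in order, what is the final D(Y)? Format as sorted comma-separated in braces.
Constraint 1 (Z < Y) on D(Z)={6,7,8} D(Y)={3,4,5,7,9}: Y {3,4,5,7,9}->{7,9}
Constraint 2 (Y != X) on D(Y)={7,9} D(X)={3,4,5,6,7,9}: no change
Constraint 3 (Z != Y) on D(Z)={6,7,8} D(Y)={7,9}: no change
So after all 3 constraints: D(Y) = {7,9}

Answer: {7,9}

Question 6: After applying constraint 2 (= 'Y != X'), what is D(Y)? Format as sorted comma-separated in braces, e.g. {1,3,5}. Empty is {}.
Constraint 1 (Z < Y) on D(Z)={6,7,8} D(Y)={3,4,5,7,9}: Y {3,4,5,7,9}->{7,9}
Constraint 2 (Y != X) on D(Y)={7,9} D(X)={3,4,5,6,7,9}: no change
So after constraint 2: D(Y) = {7,9}

Answer: {7,9}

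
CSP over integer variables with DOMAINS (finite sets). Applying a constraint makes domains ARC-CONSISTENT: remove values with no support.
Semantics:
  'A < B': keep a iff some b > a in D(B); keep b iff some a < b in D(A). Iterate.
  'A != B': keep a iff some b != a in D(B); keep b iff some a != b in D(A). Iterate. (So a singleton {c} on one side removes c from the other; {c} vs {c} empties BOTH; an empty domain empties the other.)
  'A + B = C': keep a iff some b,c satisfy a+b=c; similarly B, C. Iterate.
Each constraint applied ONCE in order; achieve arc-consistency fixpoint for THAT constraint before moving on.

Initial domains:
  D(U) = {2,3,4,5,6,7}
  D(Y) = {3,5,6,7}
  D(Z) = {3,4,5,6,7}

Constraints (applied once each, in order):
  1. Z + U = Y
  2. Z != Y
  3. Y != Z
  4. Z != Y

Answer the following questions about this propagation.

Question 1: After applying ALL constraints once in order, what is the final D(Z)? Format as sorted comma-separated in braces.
Answer: {3,4,5}

Derivation:
Constraint 1 (Z + U = Y) on D(Z)={3,4,5,6,7} D(U)={2,3,4,5,6,7} D(Y)={3,5,6,7}: Z {3,4,5,6,7}->{3,4,5}; U {2,3,4,5,6,7}->{2,3,4}; Y {3,5,6,7}->{5,6,7}
Constraint 2 (Z != Y) on D(Z)={3,4,5} D(Y)={5,6,7}: no change
Constraint 3 (Y != Z) on D(Y)={5,6,7} D(Z)={3,4,5}: no change
Constraint 4 (Z != Y) on D(Z)={3,4,5} D(Y)={5,6,7}: no change
So after all 4 constraints: D(Z) = {3,4,5}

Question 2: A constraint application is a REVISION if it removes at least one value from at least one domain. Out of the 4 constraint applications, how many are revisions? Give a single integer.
Constraint 1 (Z + U = Y) on D(Z)={3,4,5,6,7} D(U)={2,3,4,5,6,7} D(Y)={3,5,6,7}: Z {3,4,5,6,7}->{3,4,5}; U {2,3,4,5,6,7}->{2,3,4}; Y {3,5,6,7}->{5,6,7} => REVISION
Constraint 2 (Z != Y) on D(Z)={3,4,5} D(Y)={5,6,7}: no change => not a revision
Constraint 3 (Y != Z) on D(Y)={5,6,7} D(Z)={3,4,5}: no change => not a revision
Constraint 4 (Z != Y) on D(Z)={3,4,5} D(Y)={5,6,7}: no change => not a revision
Total revisions = 1

Answer: 1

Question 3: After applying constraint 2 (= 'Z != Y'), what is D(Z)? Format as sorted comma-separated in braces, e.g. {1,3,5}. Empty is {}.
Constraint 1 (Z + U = Y) on D(Z)={3,4,5,6,7} D(U)={2,3,4,5,6,7} D(Y)={3,5,6,7}: Z {3,4,5,6,7}->{3,4,5}; U {2,3,4,5,6,7}->{2,3,4}; Y {3,5,6,7}->{5,6,7}
Constraint 2 (Z != Y) on D(Z)={3,4,5} D(Y)={5,6,7}: no change
So after constraint 2: D(Z) = {3,4,5}

Answer: {3,4,5}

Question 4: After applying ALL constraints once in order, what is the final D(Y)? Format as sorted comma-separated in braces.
Constraint 1 (Z + U = Y) on D(Z)={3,4,5,6,7} D(U)={2,3,4,5,6,7} D(Y)={3,5,6,7}: Z {3,4,5,6,7}->{3,4,5}; U {2,3,4,5,6,7}->{2,3,4}; Y {3,5,6,7}->{5,6,7}
Constraint 2 (Z != Y) on D(Z)={3,4,5} D(Y)={5,6,7}: no change
Constraint 3 (Y != Z) on D(Y)={5,6,7} D(Z)={3,4,5}: no change
Constraint 4 (Z != Y) on D(Z)={3,4,5} D(Y)={5,6,7}: no change
So after all 4 constraints: D(Y) = {5,6,7}

Answer: {5,6,7}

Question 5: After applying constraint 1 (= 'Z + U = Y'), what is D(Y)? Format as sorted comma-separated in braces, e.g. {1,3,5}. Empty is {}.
Constraint 1 (Z + U = Y) on D(Z)={3,4,5,6,7} D(U)={2,3,4,5,6,7} D(Y)={3,5,6,7}: Z {3,4,5,6,7}->{3,4,5}; U {2,3,4,5,6,7}->{2,3,4}; Y {3,5,6,7}->{5,6,7}
So after constraint 1: D(Y) = {5,6,7}

Answer: {5,6,7}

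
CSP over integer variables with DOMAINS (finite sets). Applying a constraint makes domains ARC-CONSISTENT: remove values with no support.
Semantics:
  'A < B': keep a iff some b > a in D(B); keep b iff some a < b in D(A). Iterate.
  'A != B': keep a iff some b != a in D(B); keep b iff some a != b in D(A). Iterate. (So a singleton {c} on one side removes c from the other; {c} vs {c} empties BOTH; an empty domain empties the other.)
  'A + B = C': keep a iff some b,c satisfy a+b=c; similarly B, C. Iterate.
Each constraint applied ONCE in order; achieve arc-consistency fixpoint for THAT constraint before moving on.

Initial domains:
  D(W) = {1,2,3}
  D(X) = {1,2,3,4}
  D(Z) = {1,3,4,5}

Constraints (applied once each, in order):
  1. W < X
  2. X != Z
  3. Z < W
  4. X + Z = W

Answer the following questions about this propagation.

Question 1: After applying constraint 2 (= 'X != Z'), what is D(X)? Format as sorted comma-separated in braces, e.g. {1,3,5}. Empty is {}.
Constraint 1 (W < X) on D(W)={1,2,3} D(X)={1,2,3,4}: X {1,2,3,4}->{2,3,4}
Constraint 2 (X != Z) on D(X)={2,3,4} D(Z)={1,3,4,5}: no change
So after constraint 2: D(X) = {2,3,4}

Answer: {2,3,4}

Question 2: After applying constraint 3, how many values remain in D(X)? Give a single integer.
Answer: 3

Derivation:
Constraint 1 (W < X) on D(W)={1,2,3} D(X)={1,2,3,4}: X {1,2,3,4}->{2,3,4}
Constraint 2 (X != Z) on D(X)={2,3,4} D(Z)={1,3,4,5}: no change
Constraint 3 (Z < W) on D(Z)={1,3,4,5} D(W)={1,2,3}: Z {1,3,4,5}->{1}; W {1,2,3}->{2,3}
So after constraint 3: D(X)={2,3,4}, size = 3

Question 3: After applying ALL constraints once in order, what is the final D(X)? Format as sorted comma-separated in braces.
Answer: {2}

Derivation:
Constraint 1 (W < X) on D(W)={1,2,3} D(X)={1,2,3,4}: X {1,2,3,4}->{2,3,4}
Constraint 2 (X != Z) on D(X)={2,3,4} D(Z)={1,3,4,5}: no change
Constraint 3 (Z < W) on D(Z)={1,3,4,5} D(W)={1,2,3}: Z {1,3,4,5}->{1}; W {1,2,3}->{2,3}
Constraint 4 (X + Z = W) on D(X)={2,3,4} D(Z)={1} D(W)={2,3}: X {2,3,4}->{2}; W {2,3}->{3}
So after all 4 constraints: D(X) = {2}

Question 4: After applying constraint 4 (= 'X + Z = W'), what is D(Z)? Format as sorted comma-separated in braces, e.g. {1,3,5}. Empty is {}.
Constraint 1 (W < X) on D(W)={1,2,3} D(X)={1,2,3,4}: X {1,2,3,4}->{2,3,4}
Constraint 2 (X != Z) on D(X)={2,3,4} D(Z)={1,3,4,5}: no change
Constraint 3 (Z < W) on D(Z)={1,3,4,5} D(W)={1,2,3}: Z {1,3,4,5}->{1}; W {1,2,3}->{2,3}
Constraint 4 (X + Z = W) on D(X)={2,3,4} D(Z)={1} D(W)={2,3}: X {2,3,4}->{2}; W {2,3}->{3}
So after constraint 4: D(Z) = {1}

Answer: {1}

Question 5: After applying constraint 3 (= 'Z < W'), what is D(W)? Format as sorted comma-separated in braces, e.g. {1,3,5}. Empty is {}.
Answer: {2,3}

Derivation:
Constraint 1 (W < X) on D(W)={1,2,3} D(X)={1,2,3,4}: X {1,2,3,4}->{2,3,4}
Constraint 2 (X != Z) on D(X)={2,3,4} D(Z)={1,3,4,5}: no change
Constraint 3 (Z < W) on D(Z)={1,3,4,5} D(W)={1,2,3}: Z {1,3,4,5}->{1}; W {1,2,3}->{2,3}
So after constraint 3: D(W) = {2,3}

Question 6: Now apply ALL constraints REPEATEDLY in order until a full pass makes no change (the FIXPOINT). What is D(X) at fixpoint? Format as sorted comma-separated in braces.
Answer: {}

Derivation:
pass 0 (initial): D(X)={1,2,3,4}
pass 1: W {1,2,3}->{3}; X {1,2,3,4}->{2}; Z {1,3,4,5}->{1}
pass 2: W {3}->{}; X {2}->{}; Z {1}->{}
pass 3: no change
Fixpoint after 3 passes: D(X) = {}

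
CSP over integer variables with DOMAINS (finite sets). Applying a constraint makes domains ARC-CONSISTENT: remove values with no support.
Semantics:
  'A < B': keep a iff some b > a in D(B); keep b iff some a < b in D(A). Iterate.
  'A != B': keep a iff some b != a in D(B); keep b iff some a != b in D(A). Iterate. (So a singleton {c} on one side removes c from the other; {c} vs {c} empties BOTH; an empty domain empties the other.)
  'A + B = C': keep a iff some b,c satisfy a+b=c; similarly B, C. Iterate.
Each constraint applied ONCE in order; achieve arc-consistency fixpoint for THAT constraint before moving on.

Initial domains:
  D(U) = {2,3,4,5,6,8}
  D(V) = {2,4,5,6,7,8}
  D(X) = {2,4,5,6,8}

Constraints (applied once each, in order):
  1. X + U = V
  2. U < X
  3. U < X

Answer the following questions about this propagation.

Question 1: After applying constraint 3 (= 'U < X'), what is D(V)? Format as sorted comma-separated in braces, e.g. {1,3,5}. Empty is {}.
Answer: {4,5,6,7,8}

Derivation:
Constraint 1 (X + U = V) on D(X)={2,4,5,6,8} D(U)={2,3,4,5,6,8} D(V)={2,4,5,6,7,8}: X {2,4,5,6,8}->{2,4,5,6}; U {2,3,4,5,6,8}->{2,3,4,5,6}; V {2,4,5,6,7,8}->{4,5,6,7,8}
Constraint 2 (U < X) on D(U)={2,3,4,5,6} D(X)={2,4,5,6}: U {2,3,4,5,6}->{2,3,4,5}; X {2,4,5,6}->{4,5,6}
Constraint 3 (U < X) on D(U)={2,3,4,5} D(X)={4,5,6}: no change
So after constraint 3: D(V) = {4,5,6,7,8}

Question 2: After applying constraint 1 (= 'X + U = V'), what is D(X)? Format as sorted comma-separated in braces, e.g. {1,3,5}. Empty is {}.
Constraint 1 (X + U = V) on D(X)={2,4,5,6,8} D(U)={2,3,4,5,6,8} D(V)={2,4,5,6,7,8}: X {2,4,5,6,8}->{2,4,5,6}; U {2,3,4,5,6,8}->{2,3,4,5,6}; V {2,4,5,6,7,8}->{4,5,6,7,8}
So after constraint 1: D(X) = {2,4,5,6}

Answer: {2,4,5,6}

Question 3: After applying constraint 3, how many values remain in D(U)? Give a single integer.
Answer: 4

Derivation:
Constraint 1 (X + U = V) on D(X)={2,4,5,6,8} D(U)={2,3,4,5,6,8} D(V)={2,4,5,6,7,8}: X {2,4,5,6,8}->{2,4,5,6}; U {2,3,4,5,6,8}->{2,3,4,5,6}; V {2,4,5,6,7,8}->{4,5,6,7,8}
Constraint 2 (U < X) on D(U)={2,3,4,5,6} D(X)={2,4,5,6}: U {2,3,4,5,6}->{2,3,4,5}; X {2,4,5,6}->{4,5,6}
Constraint 3 (U < X) on D(U)={2,3,4,5} D(X)={4,5,6}: no change
So after constraint 3: D(U)={2,3,4,5}, size = 4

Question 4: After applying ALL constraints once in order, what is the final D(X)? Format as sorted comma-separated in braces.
Constraint 1 (X + U = V) on D(X)={2,4,5,6,8} D(U)={2,3,4,5,6,8} D(V)={2,4,5,6,7,8}: X {2,4,5,6,8}->{2,4,5,6}; U {2,3,4,5,6,8}->{2,3,4,5,6}; V {2,4,5,6,7,8}->{4,5,6,7,8}
Constraint 2 (U < X) on D(U)={2,3,4,5,6} D(X)={2,4,5,6}: U {2,3,4,5,6}->{2,3,4,5}; X {2,4,5,6}->{4,5,6}
Constraint 3 (U < X) on D(U)={2,3,4,5} D(X)={4,5,6}: no change
So after all 3 constraints: D(X) = {4,5,6}

Answer: {4,5,6}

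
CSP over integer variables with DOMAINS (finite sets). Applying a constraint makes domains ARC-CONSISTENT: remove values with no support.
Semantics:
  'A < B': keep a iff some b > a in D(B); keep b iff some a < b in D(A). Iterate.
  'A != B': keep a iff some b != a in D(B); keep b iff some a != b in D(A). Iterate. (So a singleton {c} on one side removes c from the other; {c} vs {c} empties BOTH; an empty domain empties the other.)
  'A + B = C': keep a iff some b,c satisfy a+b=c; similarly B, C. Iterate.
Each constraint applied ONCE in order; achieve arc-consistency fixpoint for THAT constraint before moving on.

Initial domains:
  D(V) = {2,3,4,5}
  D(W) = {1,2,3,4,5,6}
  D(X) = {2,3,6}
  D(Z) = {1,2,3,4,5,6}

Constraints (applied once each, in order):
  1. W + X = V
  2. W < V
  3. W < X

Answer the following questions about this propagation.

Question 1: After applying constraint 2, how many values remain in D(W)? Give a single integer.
Answer: 3

Derivation:
Constraint 1 (W + X = V) on D(W)={1,2,3,4,5,6} D(X)={2,3,6} D(V)={2,3,4,5}: W {1,2,3,4,5,6}->{1,2,3}; X {2,3,6}->{2,3}; V {2,3,4,5}->{3,4,5}
Constraint 2 (W < V) on D(W)={1,2,3} D(V)={3,4,5}: no change
So after constraint 2: D(W)={1,2,3}, size = 3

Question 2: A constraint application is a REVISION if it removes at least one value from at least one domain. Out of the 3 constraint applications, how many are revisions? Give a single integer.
Constraint 1 (W + X = V) on D(W)={1,2,3,4,5,6} D(X)={2,3,6} D(V)={2,3,4,5}: W {1,2,3,4,5,6}->{1,2,3}; X {2,3,6}->{2,3}; V {2,3,4,5}->{3,4,5} => REVISION
Constraint 2 (W < V) on D(W)={1,2,3} D(V)={3,4,5}: no change => not a revision
Constraint 3 (W < X) on D(W)={1,2,3} D(X)={2,3}: W {1,2,3}->{1,2} => REVISION
Total revisions = 2

Answer: 2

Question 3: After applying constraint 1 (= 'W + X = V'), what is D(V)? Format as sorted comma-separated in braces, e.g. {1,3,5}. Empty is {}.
Answer: {3,4,5}

Derivation:
Constraint 1 (W + X = V) on D(W)={1,2,3,4,5,6} D(X)={2,3,6} D(V)={2,3,4,5}: W {1,2,3,4,5,6}->{1,2,3}; X {2,3,6}->{2,3}; V {2,3,4,5}->{3,4,5}
So after constraint 1: D(V) = {3,4,5}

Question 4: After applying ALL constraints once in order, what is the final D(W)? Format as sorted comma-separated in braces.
Constraint 1 (W + X = V) on D(W)={1,2,3,4,5,6} D(X)={2,3,6} D(V)={2,3,4,5}: W {1,2,3,4,5,6}->{1,2,3}; X {2,3,6}->{2,3}; V {2,3,4,5}->{3,4,5}
Constraint 2 (W < V) on D(W)={1,2,3} D(V)={3,4,5}: no change
Constraint 3 (W < X) on D(W)={1,2,3} D(X)={2,3}: W {1,2,3}->{1,2}
So after all 3 constraints: D(W) = {1,2}

Answer: {1,2}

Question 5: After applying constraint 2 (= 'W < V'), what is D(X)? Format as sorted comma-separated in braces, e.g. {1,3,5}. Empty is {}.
Answer: {2,3}

Derivation:
Constraint 1 (W + X = V) on D(W)={1,2,3,4,5,6} D(X)={2,3,6} D(V)={2,3,4,5}: W {1,2,3,4,5,6}->{1,2,3}; X {2,3,6}->{2,3}; V {2,3,4,5}->{3,4,5}
Constraint 2 (W < V) on D(W)={1,2,3} D(V)={3,4,5}: no change
So after constraint 2: D(X) = {2,3}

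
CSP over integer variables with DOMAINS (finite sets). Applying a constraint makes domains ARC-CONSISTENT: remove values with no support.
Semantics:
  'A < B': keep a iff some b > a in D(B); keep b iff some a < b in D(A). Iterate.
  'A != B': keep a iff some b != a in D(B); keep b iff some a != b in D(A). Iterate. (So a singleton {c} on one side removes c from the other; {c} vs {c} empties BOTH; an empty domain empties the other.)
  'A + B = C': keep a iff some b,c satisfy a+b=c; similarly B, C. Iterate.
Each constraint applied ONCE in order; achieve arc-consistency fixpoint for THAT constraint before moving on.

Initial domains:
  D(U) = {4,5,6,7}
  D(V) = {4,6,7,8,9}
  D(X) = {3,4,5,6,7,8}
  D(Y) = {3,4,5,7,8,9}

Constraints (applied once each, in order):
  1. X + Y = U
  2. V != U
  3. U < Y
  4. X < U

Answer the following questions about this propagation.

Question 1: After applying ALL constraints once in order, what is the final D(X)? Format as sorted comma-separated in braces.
Answer: {}

Derivation:
Constraint 1 (X + Y = U) on D(X)={3,4,5,6,7,8} D(Y)={3,4,5,7,8,9} D(U)={4,5,6,7}: X {3,4,5,6,7,8}->{3,4}; Y {3,4,5,7,8,9}->{3,4}; U {4,5,6,7}->{6,7}
Constraint 2 (V != U) on D(V)={4,6,7,8,9} D(U)={6,7}: no change
Constraint 3 (U < Y) on D(U)={6,7} D(Y)={3,4}: U {6,7}->{}; Y {3,4}->{}
Constraint 4 (X < U) on D(X)={3,4} D(U)={}: X {3,4}->{}
So after all 4 constraints: D(X) = {}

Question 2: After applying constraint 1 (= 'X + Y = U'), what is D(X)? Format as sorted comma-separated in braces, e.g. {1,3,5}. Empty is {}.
Answer: {3,4}

Derivation:
Constraint 1 (X + Y = U) on D(X)={3,4,5,6,7,8} D(Y)={3,4,5,7,8,9} D(U)={4,5,6,7}: X {3,4,5,6,7,8}->{3,4}; Y {3,4,5,7,8,9}->{3,4}; U {4,5,6,7}->{6,7}
So after constraint 1: D(X) = {3,4}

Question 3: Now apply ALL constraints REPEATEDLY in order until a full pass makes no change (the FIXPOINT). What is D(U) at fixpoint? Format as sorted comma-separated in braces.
pass 0 (initial): D(U)={4,5,6,7}
pass 1: U {4,5,6,7}->{}; X {3,4,5,6,7,8}->{}; Y {3,4,5,7,8,9}->{}
pass 2: V {4,6,7,8,9}->{}
pass 3: no change
Fixpoint after 3 passes: D(U) = {}

Answer: {}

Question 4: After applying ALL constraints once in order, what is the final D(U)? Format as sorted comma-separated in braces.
Answer: {}

Derivation:
Constraint 1 (X + Y = U) on D(X)={3,4,5,6,7,8} D(Y)={3,4,5,7,8,9} D(U)={4,5,6,7}: X {3,4,5,6,7,8}->{3,4}; Y {3,4,5,7,8,9}->{3,4}; U {4,5,6,7}->{6,7}
Constraint 2 (V != U) on D(V)={4,6,7,8,9} D(U)={6,7}: no change
Constraint 3 (U < Y) on D(U)={6,7} D(Y)={3,4}: U {6,7}->{}; Y {3,4}->{}
Constraint 4 (X < U) on D(X)={3,4} D(U)={}: X {3,4}->{}
So after all 4 constraints: D(U) = {}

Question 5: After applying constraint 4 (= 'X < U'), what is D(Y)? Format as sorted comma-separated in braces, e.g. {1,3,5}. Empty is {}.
Constraint 1 (X + Y = U) on D(X)={3,4,5,6,7,8} D(Y)={3,4,5,7,8,9} D(U)={4,5,6,7}: X {3,4,5,6,7,8}->{3,4}; Y {3,4,5,7,8,9}->{3,4}; U {4,5,6,7}->{6,7}
Constraint 2 (V != U) on D(V)={4,6,7,8,9} D(U)={6,7}: no change
Constraint 3 (U < Y) on D(U)={6,7} D(Y)={3,4}: U {6,7}->{}; Y {3,4}->{}
Constraint 4 (X < U) on D(X)={3,4} D(U)={}: X {3,4}->{}
So after constraint 4: D(Y) = {}

Answer: {}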